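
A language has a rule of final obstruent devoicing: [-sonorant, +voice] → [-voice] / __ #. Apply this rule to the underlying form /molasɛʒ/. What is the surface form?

The only segment in the rule's environment that also matches [-sonorant, +voice] is /ʒ/. Applying [-voice] turns the voiced postalveolar fricative into /ʃ/ (voiceless postalveolar fricative), giving [molasɛʃ].

[molasɛʃ]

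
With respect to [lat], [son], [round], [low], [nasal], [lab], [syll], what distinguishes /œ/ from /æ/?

[labial], [round], [low]

The two segments share [-lateral], [+sonorant], [-nasal], [+syllabic]. The only features from the list on which they differ: /œ/ is [+labial] while /æ/ is [-labial]; /œ/ is [+round] while /æ/ is [-round]; /œ/ is [-low] while /æ/ is [+low].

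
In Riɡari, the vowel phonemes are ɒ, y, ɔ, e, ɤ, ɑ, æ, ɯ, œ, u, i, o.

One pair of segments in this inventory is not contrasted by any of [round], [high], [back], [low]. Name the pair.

o, ɔ

/o/ (mid back rounded tense vowel) and /ɔ/ (mid back rounded lax vowel) are both [+round], [−high], [+back], [−low], so none of the listed features separates them. (They do differ in [tense], which is not among the given features.) Every other pair in the inventory differs on at least one listed feature.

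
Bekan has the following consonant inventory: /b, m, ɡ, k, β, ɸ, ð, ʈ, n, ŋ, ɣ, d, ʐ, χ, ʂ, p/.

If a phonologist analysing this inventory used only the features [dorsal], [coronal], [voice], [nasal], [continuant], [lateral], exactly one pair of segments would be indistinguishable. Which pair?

/ð/ (voiced dental fricative) and /ʐ/ (voiced retroflex fricative) are both [−dorsal], [+coronal], [+voice], [−nasal], [+continuant], [−lateral], so none of the listed features separates them. (They do differ in [strident], [anterior] and [distributed], which are not among the given features.) Every other pair in the inventory differs on at least one listed feature.

ð, ʐ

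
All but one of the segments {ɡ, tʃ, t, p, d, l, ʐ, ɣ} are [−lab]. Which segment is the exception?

/p/ is the voiceless bilabial stop, which is [+labial]; the rest — /tʃ, t, ɡ, l, ɣ, d, ʐ/ — are [−labial].

p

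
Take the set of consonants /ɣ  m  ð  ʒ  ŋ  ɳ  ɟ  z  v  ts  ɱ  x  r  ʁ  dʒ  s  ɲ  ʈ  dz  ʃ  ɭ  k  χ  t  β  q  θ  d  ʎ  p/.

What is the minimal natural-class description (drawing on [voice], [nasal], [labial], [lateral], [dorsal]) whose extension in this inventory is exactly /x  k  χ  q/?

The class [−voice], [+dorsal] has exactly /x, k, χ, q/ as its extension in this inventory. No smaller conjunction from the listed features achieves this: [+dorsal] alone would also admit /ɣ, ŋ, ɟ, ʁ, …/; [−voice] alone would also admit /ts, s, ʈ, ʃ, …/; and checking the remaining single features turns up none with this extension.

[−voice, +dorsal]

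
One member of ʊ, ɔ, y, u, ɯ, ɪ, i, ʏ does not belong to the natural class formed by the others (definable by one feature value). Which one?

/ʏ, y, ʊ, u, ɪ, ɯ, i/ are all [+high], but /ɔ/ (mid back rounded lax vowel) is [−high]. No other single segment can be removed to leave a set sharing one feature value that the removed segment lacks, so /ɔ/ is the odd one out.

ɔ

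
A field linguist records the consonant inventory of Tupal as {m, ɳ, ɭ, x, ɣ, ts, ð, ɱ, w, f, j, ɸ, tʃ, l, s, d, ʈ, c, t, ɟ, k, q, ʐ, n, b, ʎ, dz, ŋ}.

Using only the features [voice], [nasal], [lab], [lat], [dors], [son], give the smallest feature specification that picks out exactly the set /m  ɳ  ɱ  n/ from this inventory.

[+nasal, −dors]

/m, ɳ, ɱ, n/ are all [+nasal], [−dorsal], and no other segment in the inventory matches both values. Dropping any one of them over-generates: [−dorsal] alone would also admit /ɭ, ts, ð, f, …/; [+nasal] alone would also admit /ŋ/. No other single listed feature picks out exactly this set either, so fewer than two features will not do.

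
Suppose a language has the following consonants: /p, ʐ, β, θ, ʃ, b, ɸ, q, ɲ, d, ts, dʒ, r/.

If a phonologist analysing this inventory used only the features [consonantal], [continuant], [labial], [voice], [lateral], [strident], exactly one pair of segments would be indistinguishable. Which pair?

d, ɲ

Both /d/ and /ɲ/ are [+consonantal], [−continuant], [−labial], [+voice], [−lateral], [−strident]. Since the list omits [sonorant], [nasal] and [dorsal] — which do distinguish the voiced alveolar stop from the palatal nasal — this pair collapses; all other pairs remain distinct.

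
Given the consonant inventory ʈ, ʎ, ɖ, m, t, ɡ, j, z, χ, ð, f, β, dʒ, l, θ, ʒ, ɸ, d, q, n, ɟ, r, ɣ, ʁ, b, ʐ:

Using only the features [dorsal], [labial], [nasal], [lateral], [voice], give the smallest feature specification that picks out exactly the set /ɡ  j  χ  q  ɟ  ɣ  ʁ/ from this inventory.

Every target segment is [-lateral], [+dorsal]; each remaining inventory member fails at least one of these. Each conjunct is needed — [+dorsal] alone would also admit /ʎ/; [-lateral] alone would also admit /ʈ, ɖ, m, t, …/ — and no other single listed feature has exactly this extension, so two is the minimum.

[-lateral, +dorsal]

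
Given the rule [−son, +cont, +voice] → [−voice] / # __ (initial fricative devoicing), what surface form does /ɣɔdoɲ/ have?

[xɔdoɲ]

Only the initial segment /ɣ/ is both word-initial and matches the structural description. It is a voiced velar fricative, so [−son, +cont, +voice] holds; changing it to [−voice] with all other features held fixed yields /x/ (voiceless velar fricative). No other segment meets both the structural description and the environment, so the output is [xɔdoɲ].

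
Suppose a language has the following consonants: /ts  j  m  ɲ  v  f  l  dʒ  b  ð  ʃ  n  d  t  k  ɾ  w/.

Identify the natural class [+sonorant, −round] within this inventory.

j, m, ɲ, l, n, ɾ

Eliminate segments failing any feature: /ts, v, f, dʒ, b, ð, ʃ, d, t, k/ are [−sonorant]; /w/ is [+round]. The remaining /j, m, ɲ, l, n, ɾ/ satisfy [+sonorant], [−round].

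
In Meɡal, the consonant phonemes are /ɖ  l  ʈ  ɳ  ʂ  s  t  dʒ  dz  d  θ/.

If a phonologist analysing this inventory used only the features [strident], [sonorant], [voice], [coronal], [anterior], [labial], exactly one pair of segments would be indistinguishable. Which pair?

On the given features, /θ/ and /t/ have an identical profile: [−strident], [−sonorant], [−voice], [+coronal], [+anterior], [−labial]. No other two segments in the inventory coincide on all 6 features. (They do differ in [continuant] and [distributed], which are not among the given features.)

θ, t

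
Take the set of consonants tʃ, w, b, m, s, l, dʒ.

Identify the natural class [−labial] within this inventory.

The [−labial] segments here are /tʃ, s, l, dʒ/; the remaining /w, b, m/ are [+labial].

tʃ, s, l, dʒ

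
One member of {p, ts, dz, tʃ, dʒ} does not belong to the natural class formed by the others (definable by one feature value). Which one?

/dz, dʒ, tʃ, ts/ are all [+delayed release], but /p/ (voiceless bilabial stop) is [−delayed release]. No other single segment can be removed to leave a set sharing one feature value that the removed segment lacks, so /p/ is the odd one out.

p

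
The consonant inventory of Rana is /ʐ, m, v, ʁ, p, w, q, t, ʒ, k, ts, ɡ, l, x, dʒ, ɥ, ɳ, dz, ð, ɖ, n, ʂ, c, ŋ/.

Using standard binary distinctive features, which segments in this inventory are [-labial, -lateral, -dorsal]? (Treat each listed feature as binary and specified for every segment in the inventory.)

Eliminate segments failing any feature: /m, v, p, w, ɥ/ are [+labial]; /ʁ, q, k, ɡ, x, c, ŋ/ are [+dorsal]; /l/ is [+lateral]. The remaining /ʐ, t, ʒ, ts, dʒ, ɳ, dz, ð, ɖ, n, ʂ/ satisfy [-labial], [-lateral], [-dorsal].

ʐ, t, ʒ, ts, dʒ, ɳ, dz, ð, ɖ, n, ʂ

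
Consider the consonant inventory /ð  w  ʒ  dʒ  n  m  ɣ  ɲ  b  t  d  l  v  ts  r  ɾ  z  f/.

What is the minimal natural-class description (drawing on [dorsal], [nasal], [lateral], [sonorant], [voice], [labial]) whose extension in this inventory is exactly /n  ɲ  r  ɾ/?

[+sonorant, -lateral, -labial]

The class [+sonorant], [-lateral], [-labial] has exactly /n, ɲ, r, ɾ/ as its extension in this inventory. No smaller conjunction from the listed features achieves this: [-lateral, -labial] alone would also admit /ð, ʒ, dʒ, ɣ, …/; [+sonorant, -labial] alone would also admit /l/; [+sonorant, -lateral] alone would also admit /w, m/; and checking the remaining two-feature bundles turns up none with this extension.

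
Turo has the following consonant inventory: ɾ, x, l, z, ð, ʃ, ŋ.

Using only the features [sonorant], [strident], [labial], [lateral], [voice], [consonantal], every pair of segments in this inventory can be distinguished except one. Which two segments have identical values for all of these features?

ɾ, ŋ

/ɾ/ (alveolar tap) and /ŋ/ (velar nasal) are both [+sonorant], [-strident], [-labial], [-lateral], [+voice], [+consonantal], so none of the listed features separates them. (They do differ in [nasal], [coronal] and [dorsal], which are not among the given features.) Every other pair in the inventory differs on at least one listed feature.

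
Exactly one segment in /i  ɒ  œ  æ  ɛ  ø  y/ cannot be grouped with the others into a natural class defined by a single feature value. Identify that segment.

ɒ

[back] groups all but one: /ɛ, ø, œ, æ, i, y/ share [−back] while /ɒ/ (low back rounded vowel) alone is [+back]. Removing any other segment would not leave a single-feature class that excludes it.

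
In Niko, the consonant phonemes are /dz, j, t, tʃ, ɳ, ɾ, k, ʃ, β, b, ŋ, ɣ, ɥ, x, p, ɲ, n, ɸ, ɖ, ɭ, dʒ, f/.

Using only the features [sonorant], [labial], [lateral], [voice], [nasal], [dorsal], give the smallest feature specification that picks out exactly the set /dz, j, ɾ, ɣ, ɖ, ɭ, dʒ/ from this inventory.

[+voice, −nasal, −labial]

/dz, j, ɾ, ɣ, ɖ, ɭ, dʒ/ are all [+voice], [−nasal], [−labial], and no other segment in the inventory matches all three values. Dropping any one of them over-generates: [−nasal, −labial] alone would also admit /t, tʃ, k, ʃ, …/; [+voice, −labial] alone would also admit /ɳ, ŋ, ɲ, n/; [+voice, −nasal] alone would also admit /β, b, ɥ/. No other combination of two listed features picks out exactly this set either, so fewer than three features will not do.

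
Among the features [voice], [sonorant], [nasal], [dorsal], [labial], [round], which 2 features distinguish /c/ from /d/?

/c/ (voiceless palatal stop) and /d/ (voiced alveolar stop) agree on [−sonorant], [−nasal], [−labial], [−round]. They differ on [voice] (/c/ [−], /d/ [+]), [dorsal] (/c/ [+], /d/ [−]).

[voice], [dorsal]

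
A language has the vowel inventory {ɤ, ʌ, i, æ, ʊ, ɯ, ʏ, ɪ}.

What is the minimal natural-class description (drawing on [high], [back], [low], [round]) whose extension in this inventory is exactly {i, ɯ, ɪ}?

[+high, −round]

/i, ɯ, ɪ/ are all [+high], [−round], and no other segment in the inventory matches both values. Dropping any one of them over-generates: [−round] alone would also admit /ɤ, ʌ, æ/; [+high] alone would also admit /ʊ, ʏ/. No other single listed feature picks out exactly this set either, so fewer than two features will not do.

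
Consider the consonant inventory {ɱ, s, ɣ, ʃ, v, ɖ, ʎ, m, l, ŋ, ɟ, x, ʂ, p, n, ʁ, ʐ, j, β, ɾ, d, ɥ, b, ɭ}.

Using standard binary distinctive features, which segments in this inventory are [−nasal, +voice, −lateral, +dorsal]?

Eliminate segments failing any feature: /ɱ, m, ŋ, n/ are [+nasal]; /s, ʃ, x, ʂ, p/ are [−voice]; /v, ɖ, ʐ, β, ɾ, d, b/ are [−dorsal]; /ʎ, l, ɭ/ are [+lateral]. The remaining /ɣ, ɟ, ʁ, j, ɥ/ satisfy [−nasal], [+voice], [−lateral], [+dorsal].

ɣ, ɟ, ʁ, j, ɥ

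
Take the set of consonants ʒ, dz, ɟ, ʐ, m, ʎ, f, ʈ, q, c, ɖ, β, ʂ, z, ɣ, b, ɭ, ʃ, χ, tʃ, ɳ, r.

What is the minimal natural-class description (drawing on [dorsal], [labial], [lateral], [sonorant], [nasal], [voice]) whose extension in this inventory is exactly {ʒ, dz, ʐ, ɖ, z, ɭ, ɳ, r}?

/ʒ, dz, ʐ, ɖ, z, ɭ, ɳ, r/ are all [+voice], [−labial], [−dorsal], and no other segment in the inventory matches all three values. Dropping any one of them over-generates: [−labial, −dorsal] alone would also admit /ʈ, ʂ, ʃ, tʃ/; [+voice, −dorsal] alone would also admit /m, β, b/; [+voice, −labial] alone would also admit /ɟ, ʎ, ɣ/. No other combination of two listed features picks out exactly this set either, so fewer than three features will not do.

[+voice, −labial, −dorsal]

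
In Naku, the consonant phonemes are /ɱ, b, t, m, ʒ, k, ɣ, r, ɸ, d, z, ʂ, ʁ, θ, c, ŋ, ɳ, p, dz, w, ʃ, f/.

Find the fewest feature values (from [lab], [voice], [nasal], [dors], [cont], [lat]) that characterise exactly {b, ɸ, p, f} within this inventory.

[−nasal, +lab, −dors]

The class [−nasal], [+labial], [−dorsal] has exactly /b, ɸ, p, f/ as its extension in this inventory. No smaller conjunction from the listed features achieves this: [+labial, −dorsal] alone would also admit /ɱ, m/; [−nasal, −dorsal] alone would also admit /t, ʒ, r, d, …/; [−nasal, +labial] alone would also admit /w/; and checking the remaining two-feature bundles turns up none with this extension.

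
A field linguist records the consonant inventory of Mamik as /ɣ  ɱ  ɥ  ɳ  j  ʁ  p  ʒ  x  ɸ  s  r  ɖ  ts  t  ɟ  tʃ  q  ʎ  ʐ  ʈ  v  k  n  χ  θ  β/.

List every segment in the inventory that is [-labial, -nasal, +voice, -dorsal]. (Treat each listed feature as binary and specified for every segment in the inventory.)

Checking each segment against [-labial], [-nasal], [+voice], [-dorsal]: /ʒ/ (voiced postalveolar fricative), /r/ (alveolar trill), /ɖ/ (voiced retroflex stop), /ʐ/ (voiced retroflex fricative) satisfy every feature; every other segment in the inventory fails at least one.

ʒ, r, ɖ, ʐ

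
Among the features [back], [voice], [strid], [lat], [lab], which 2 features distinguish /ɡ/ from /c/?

The two segments share [−strident], [−lateral], [−labial]. The only features from the list on which they differ: /ɡ/ is [+voice] while /c/ is [−voice]; /ɡ/ is [+back] while /c/ is [−back].

[voice], [back]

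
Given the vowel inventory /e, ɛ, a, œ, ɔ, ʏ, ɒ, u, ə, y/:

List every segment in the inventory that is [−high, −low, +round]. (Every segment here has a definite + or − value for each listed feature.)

First, the [−high] segments are /e, ɛ, a, œ, ɔ, ɒ, ə/.
Intersecting with [−low] gives /e, ɛ, œ, ɔ, ə/.
Intersecting with [+round] leaves /œ, ɔ/.

œ, ɔ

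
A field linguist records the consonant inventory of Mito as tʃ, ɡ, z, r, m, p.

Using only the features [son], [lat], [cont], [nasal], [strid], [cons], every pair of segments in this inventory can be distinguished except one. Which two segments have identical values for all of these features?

On the given features, /p/ and /ɡ/ have an identical profile: [−sonorant], [−lateral], [−continuant], [−nasal], [−strident], [+consonantal]. No other two segments in the inventory coincide on all 6 features. (They do differ in [voice], [labial] and [dorsal], which are not among the given features.)

p, ɡ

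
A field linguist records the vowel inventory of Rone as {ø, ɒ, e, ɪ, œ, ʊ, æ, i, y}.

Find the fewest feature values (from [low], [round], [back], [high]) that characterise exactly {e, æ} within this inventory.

[-high, -round]

Every target segment is [-high], [-round]; each remaining inventory member fails at least one of these. Each conjunct is needed — [-round] alone would also admit /ɪ, i/; [-high] alone would also admit /ø, ɒ, œ/ — and no other single listed feature has exactly this extension, so two is the minimum.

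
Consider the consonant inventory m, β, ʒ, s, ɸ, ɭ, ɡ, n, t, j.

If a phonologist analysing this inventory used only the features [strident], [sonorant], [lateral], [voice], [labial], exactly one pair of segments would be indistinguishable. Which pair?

j, n

On the given features, /j/ and /n/ have an identical profile: [−strident], [+sonorant], [−lateral], [+voice], [−labial]. No other two segments in the inventory coincide on all 5 features. (They do differ in [nasal], [continuant] and [dorsal], which are not among the given features.)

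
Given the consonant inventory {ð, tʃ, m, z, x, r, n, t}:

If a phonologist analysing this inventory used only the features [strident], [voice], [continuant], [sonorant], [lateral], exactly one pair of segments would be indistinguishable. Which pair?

/n/ (alveolar nasal) and /m/ (bilabial nasal) are both [-strident], [+voice], [-continuant], [+sonorant], [-lateral], so none of the listed features separates them. (They do differ in [labial] and [coronal], which are not among the given features.) Every other pair in the inventory differs on at least one listed feature.

n, m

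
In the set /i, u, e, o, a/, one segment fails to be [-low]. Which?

Every segment except /a/ is [-low]. /a/ (low unrounded vowel) is [+low], so it is the exception.

a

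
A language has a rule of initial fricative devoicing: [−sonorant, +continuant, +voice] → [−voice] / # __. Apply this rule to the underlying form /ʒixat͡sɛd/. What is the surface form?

/ʒ/ satisfies [−sonorant, +continuant, +voice] and sits in # __. The [−voice] counterpart of the voiced postalveolar fricative is /ʃ/. Other segments in /ʒixat͡sɛd/ either fail the structural description or are not in the environment, so the surface form is [ʃixat͡sɛd].

[ʃixat͡sɛd]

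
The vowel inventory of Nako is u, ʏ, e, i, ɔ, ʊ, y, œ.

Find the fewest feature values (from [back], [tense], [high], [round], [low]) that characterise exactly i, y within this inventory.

Every target segment is [+high], [−back], [+tense]; each remaining inventory member fails at least one of these. Each conjunct is needed — [−back, +tense] alone would also admit /e/; [+high, +tense] alone would also admit /u/; [+high, −back] alone would also admit /ʏ/ — and no other combination of two listed features has exactly this extension, so three is the minimum.

[+high, −back, +tense]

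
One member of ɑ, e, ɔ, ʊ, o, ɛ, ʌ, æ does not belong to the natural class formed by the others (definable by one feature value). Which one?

The remaining segments after removing /ʊ/ share [−high]; /ʊ/ (high back rounded lax vowel) is [+high]. For every other candidate removal, the leftover set fails to share any single feature value that the removed segment lacks.

ʊ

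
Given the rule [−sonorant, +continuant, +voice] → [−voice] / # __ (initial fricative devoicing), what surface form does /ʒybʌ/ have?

[ʃybʌ]

The only segment in the rule's environment that also matches [−sonorant, +continuant, +voice] is /ʒ/. Applying [−voice] turns the voiced postalveolar fricative into /ʃ/ (voiceless postalveolar fricative), giving [ʃybʌ].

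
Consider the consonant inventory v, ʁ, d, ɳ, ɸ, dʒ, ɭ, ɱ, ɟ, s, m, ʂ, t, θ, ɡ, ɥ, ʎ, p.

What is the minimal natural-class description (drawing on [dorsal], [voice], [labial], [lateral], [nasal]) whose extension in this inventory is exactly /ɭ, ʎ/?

The target set is precisely the extension of [+lateral] in this inventory.

[+lateral]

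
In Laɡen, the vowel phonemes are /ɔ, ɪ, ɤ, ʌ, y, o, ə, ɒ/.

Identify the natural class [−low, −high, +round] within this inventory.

Checking each segment against [−low], [−high], [+round]: /ɔ/ (mid back rounded lax vowel), /o/ (mid back rounded tense vowel) satisfy every feature; every other segment in the inventory fails at least one.

ɔ, o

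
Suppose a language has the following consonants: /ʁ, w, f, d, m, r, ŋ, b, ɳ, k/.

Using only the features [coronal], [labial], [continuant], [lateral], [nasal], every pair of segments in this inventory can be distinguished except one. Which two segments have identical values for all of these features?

f, w

/f/ (voiceless labiodental fricative) and /w/ (labial-velar glide) are both [−coronal], [+labial], [+continuant], [−lateral], [−nasal], so none of the listed features separates them. (They do differ in [sonorant], [voice], [round] and [dorsal], which are not among the given features.) Every other pair in the inventory differs on at least one listed feature.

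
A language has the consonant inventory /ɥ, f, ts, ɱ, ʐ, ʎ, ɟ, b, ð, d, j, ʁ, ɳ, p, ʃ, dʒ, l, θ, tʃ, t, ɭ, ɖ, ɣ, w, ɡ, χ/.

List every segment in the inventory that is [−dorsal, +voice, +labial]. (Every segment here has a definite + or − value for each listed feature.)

Eliminate segments failing any feature: /ɥ, ʎ, ɟ, j, ʁ, ɣ, w, ɡ, χ/ are [+dorsal]; /f, ts, p, ʃ, θ, tʃ, t/ are [−voice]; /ʐ, ð, d, ɳ, dʒ, l, ɭ, ɖ/ are [−labial]. The remaining /ɱ, b/ satisfy [−dorsal], [+voice], [+labial].

ɱ, b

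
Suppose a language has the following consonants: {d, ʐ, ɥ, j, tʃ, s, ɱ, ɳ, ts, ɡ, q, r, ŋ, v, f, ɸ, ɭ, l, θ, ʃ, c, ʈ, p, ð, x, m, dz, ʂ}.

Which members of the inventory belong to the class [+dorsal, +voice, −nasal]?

Eliminate segments failing any feature: /d, ʐ, tʃ, s, ɱ, ɳ, ts, r, v, f, ɸ, ɭ, l, θ, ʃ, ʈ, p, ð, m, dz, ʂ/ are [−dorsal]; /q, c, x/ are [−voice]; /ŋ/ is [+nasal]. The remaining /ɥ, j, ɡ/ satisfy [+dorsal], [+voice], [−nasal].

ɥ, j, ɡ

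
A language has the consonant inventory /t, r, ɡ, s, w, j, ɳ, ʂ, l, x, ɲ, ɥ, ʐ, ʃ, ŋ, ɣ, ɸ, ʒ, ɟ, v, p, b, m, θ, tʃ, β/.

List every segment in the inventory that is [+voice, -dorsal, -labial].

Checking each segment against [+voice], [-dorsal], [-labial]: /r/ (alveolar trill), /ɳ/ (retroflex nasal), /l/ (alveolar lateral approximant), /ʐ/ (voiced retroflex fricative), /ʒ/ (voiced postalveolar fricative) satisfy every feature; every other segment in the inventory fails at least one.

r, ɳ, l, ʐ, ʒ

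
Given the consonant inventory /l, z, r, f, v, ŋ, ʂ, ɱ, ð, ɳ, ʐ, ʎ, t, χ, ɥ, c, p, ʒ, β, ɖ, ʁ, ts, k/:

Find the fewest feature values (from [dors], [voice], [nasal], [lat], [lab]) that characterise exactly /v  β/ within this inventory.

[+voice, -nasal, +lab, -dors]

The class [+voice], [-nasal], [+labial], [-dorsal] has exactly /v, β/ as its extension in this inventory. No smaller conjunction from the listed features achieves this: [-nasal, +labial, -dorsal] alone would also admit /f, p/; [+voice, +labial, -dorsal] alone would also admit /ɱ/; [+voice, -nasal, -dorsal] alone would also admit /l, z, r, ð, …/; [+voice, -nasal, +labial] alone would also admit /ɥ/; and checking the remaining three-feature bundles turns up none with this extension.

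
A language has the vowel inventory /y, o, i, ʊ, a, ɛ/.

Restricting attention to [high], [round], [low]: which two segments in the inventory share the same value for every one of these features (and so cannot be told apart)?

y, ʊ

On the given features, /y/ and /ʊ/ have an identical profile: [+high], [+round], [-low]. No other two segments in the inventory coincide on all 3 features. (They do differ in [back] and [tense], which are not among the given features.)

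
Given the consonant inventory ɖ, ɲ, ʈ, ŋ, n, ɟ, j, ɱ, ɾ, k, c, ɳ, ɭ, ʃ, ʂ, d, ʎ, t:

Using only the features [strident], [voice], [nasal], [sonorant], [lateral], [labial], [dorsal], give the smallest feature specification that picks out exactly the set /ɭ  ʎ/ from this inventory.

The target set is precisely the extension of [+lateral] in this inventory.

[+lateral]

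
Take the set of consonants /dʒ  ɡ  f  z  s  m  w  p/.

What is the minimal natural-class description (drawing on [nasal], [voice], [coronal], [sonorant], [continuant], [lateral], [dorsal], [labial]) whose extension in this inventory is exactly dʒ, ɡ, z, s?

/dʒ, ɡ, z, s/ are exactly the [-labial] segments in the inventory, so a single feature suffices.

[-labial]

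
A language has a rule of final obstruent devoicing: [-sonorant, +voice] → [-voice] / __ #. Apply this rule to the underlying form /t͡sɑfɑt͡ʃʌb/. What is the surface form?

[t͡sɑfɑt͡ʃʌp]

Only the final segment /b/ is both word-final and matches the structural description. It is a voiced bilabial stop, so [-sonorant, +voice] holds; changing it to [-voice] with all other features held fixed yields /p/ (voiceless bilabial stop). No other segment meets both the structural description and the environment, so the output is [t͡sɑfɑt͡ʃʌp].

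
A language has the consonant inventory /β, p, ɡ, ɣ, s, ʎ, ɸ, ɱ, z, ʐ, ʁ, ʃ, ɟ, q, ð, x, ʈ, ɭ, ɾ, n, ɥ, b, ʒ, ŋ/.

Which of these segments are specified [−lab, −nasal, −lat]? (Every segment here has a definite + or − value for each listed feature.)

Checking each segment against [−labial], [−nasal], [−lateral]: /ɡ/ (voiced velar stop), /ɣ/ (voiced velar fricative), /s/ (voiceless alveolar fricative), /z/ (voiced alveolar fricative), /ʐ/ (voiced retroflex fricative), /ʁ/ (voiced uvular fricative), among others, satisfy every feature; every other segment in the inventory fails at least one.

ɡ, ɣ, s, z, ʐ, ʁ, ʃ, ɟ, q, ð, x, ʈ, ɾ, ʒ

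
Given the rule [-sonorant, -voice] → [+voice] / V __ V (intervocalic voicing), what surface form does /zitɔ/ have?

[zidɔ]

The only segment in the rule's environment that also matches [-sonorant, -voice] is /t/. Applying [+voice] turns the voiceless alveolar stop into /d/ (voiced alveolar stop), giving [zidɔ].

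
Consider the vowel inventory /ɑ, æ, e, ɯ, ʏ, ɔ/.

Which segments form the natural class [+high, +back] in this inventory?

ɯ

First, the [+high] segments are /ɯ, ʏ/.
Among these, [+back] leaves /ɯ/.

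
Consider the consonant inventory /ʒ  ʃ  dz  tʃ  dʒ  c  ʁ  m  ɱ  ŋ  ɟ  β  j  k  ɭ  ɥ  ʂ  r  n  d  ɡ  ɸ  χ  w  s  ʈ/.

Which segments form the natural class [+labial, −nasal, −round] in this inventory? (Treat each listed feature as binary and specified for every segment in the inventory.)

Among the inventory, the [+labial] segments are /m, ɱ, β, ɥ, ɸ, w/.
Among these, [−nasal] gives /β, ɥ, ɸ, w/.
Of those, [−round] leaves /β, ɸ/.

β, ɸ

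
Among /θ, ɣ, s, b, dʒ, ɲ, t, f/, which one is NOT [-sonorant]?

Every segment except /ɲ/ is [-sonorant]. /ɲ/ (palatal nasal) is [+sonorant], so it is the exception.

ɲ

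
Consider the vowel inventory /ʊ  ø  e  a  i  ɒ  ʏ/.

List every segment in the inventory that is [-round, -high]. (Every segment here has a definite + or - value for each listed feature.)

Checking each segment against [-round], [-high]: /e/ (mid front unrounded tense vowel), /a/ (low unrounded vowel) satisfy every feature; every other segment in the inventory fails at least one.

e, a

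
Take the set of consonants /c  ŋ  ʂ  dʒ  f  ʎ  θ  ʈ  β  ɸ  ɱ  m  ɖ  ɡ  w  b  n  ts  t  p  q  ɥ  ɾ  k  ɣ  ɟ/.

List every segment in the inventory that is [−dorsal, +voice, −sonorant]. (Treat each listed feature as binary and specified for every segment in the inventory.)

dʒ, β, ɖ, b

The [−dorsal] segments are /ʂ, dʒ, f, θ, ʈ, β, ɸ, ɱ, m, ɖ, b, n, ts, t, p, ɾ/.
Then [+voice] gives /dʒ, β, ɱ, m, ɖ, b, n, ɾ/.
Of those, [−sonorant] leaves /dʒ, β, ɖ, b/.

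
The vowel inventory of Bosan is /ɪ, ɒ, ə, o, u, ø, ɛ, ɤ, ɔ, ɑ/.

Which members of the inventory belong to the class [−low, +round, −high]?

Checking each segment against [−low], [+round], [−high]: /o/ (mid back rounded tense vowel), /ø/ (mid front rounded tense vowel), /ɔ/ (mid back rounded lax vowel) satisfy every feature; every other segment in the inventory fails at least one.

o, ø, ɔ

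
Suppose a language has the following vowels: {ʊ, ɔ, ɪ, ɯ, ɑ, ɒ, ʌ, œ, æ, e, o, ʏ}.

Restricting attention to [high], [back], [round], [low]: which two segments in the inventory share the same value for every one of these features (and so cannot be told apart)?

Both /o/ and /ɔ/ are [-high], [+back], [+round], [-low]. Since the list omits [tense] — which does distinguish the mid back rounded tense vowel from the mid back rounded lax vowel — this pair collapses; all other pairs remain distinct.

o, ɔ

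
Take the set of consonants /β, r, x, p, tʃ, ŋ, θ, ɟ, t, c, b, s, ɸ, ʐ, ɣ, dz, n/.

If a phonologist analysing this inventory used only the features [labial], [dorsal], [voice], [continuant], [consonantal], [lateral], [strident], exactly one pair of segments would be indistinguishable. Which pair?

ŋ, ɟ

Both /ŋ/ and /ɟ/ are [−labial], [+dorsal], [+voice], [−continuant], [+consonantal], [−lateral], [−strident]. Since the list omits [sonorant], [nasal] and [back] — which do distinguish the velar nasal from the voiced palatal stop — this pair collapses; all other pairs remain distinct.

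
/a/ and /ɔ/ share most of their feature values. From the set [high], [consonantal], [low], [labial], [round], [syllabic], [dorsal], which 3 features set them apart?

/a/ (low unrounded vowel) and /ɔ/ (mid back rounded lax vowel) agree on [-high], [-consonantal], [+syllabic], [+dorsal]. They differ on [labial] (/a/ [-], /ɔ/ [+]), [round] (/a/ [-], /ɔ/ [+]), [low] (/a/ [+], /ɔ/ [-]).

[labial], [round], [low]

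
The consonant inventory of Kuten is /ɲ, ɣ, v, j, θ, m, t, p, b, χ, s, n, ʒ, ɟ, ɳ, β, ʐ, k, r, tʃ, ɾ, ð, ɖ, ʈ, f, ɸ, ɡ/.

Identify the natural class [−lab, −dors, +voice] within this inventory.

Eliminate segments failing any feature: /ɲ, ɣ, j, χ, ɟ, k, ɡ/ are [+dorsal]; /v, m, p, b, β, f, ɸ/ are [+labial]; /θ, t, s, tʃ, ʈ/ are [−voice]. The remaining /n, ʒ, ɳ, ʐ, r, ɾ, ð, ɖ/ satisfy [−labial], [−dorsal], [+voice].

n, ʒ, ɳ, ʐ, r, ɾ, ð, ɖ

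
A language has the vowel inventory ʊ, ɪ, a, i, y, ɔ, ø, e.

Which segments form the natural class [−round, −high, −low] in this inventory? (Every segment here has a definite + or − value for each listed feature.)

e

Checking each segment against [−round], [−high], [−low]: /e/ (mid front unrounded tense vowel) satisfies every feature; every other segment in the inventory fails at least one.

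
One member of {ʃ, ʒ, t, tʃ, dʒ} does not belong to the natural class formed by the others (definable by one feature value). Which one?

/ʃ, dʒ, tʃ, ʒ/ are all [−anterior], but /t/ (voiceless alveolar stop) is [+anterior]. No other single segment can be removed to leave a set sharing one feature value that the removed segment lacks, so /t/ is the odd one out.

t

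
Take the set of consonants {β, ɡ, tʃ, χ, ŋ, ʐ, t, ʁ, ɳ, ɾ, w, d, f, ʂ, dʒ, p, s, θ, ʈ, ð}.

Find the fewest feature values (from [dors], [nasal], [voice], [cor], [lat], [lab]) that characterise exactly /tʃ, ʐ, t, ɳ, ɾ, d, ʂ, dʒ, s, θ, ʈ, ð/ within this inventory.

The target set is precisely the extension of [+coronal] in this inventory.

[+cor]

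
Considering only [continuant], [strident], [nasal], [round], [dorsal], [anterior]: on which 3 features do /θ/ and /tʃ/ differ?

/θ/ (voiceless dental fricative) and /tʃ/ (voiceless postalveolar affricate) agree on [−nasal], [−round], [−dorsal]. They differ on [continuant] (/θ/ [+], /tʃ/ [−]), [strident] (/θ/ [−], /tʃ/ [+]), [anterior] (/θ/ [+], /tʃ/ [−]).

[continuant], [strident], [anterior]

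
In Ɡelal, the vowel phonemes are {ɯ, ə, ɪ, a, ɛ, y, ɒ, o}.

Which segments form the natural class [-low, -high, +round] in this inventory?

Eliminate segments failing any feature: /ɯ, ɪ, y/ are [+high]; /ə, ɛ/ are [-round]; /a, ɒ/ are [+low]. The remaining /o/ satisfy [-low], [-high], [+round].

o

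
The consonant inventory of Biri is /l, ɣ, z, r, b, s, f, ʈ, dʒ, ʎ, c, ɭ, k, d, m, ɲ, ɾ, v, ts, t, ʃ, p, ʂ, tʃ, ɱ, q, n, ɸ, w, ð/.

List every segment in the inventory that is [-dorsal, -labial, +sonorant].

l, r, ɭ, ɾ, n

Eliminate segments failing any feature: /ɣ, ʎ, c, k, ɲ, q, w/ are [+dorsal]; /z, s, ʈ, dʒ, d, ts, t, ʃ, ʂ, tʃ, ð/ are [-sonorant]; /b, f, m, v, p, ɱ, ɸ/ are [+labial]. The remaining /l, r, ɭ, ɾ, n/ satisfy [-dorsal], [-labial], [+sonorant].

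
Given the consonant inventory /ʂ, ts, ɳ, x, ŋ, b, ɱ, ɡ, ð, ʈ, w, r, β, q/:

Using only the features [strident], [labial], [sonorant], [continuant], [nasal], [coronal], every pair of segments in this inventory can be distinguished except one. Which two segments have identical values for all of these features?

ɡ, q

Both /ɡ/ and /q/ are [-strident], [-labial], [-sonorant], [-continuant], [-nasal], [-coronal]. Since the list omits [voice] and [high] — which do distinguish the voiced velar stop from the voiceless uvular stop — this pair collapses; all other pairs remain distinct.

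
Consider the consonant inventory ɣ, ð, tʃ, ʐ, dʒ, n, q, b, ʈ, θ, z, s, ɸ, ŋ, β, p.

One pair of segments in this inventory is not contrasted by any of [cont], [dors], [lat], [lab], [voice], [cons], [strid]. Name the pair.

On the given features, /z/ and /ʐ/ have an identical profile: [+continuant], [-dorsal], [-lateral], [-labial], [+voice], [+consonantal], [+strident]. No other two segments in the inventory coincide on all 7 features. (They do differ in [anterior], which is not among the given features.)

z, ʐ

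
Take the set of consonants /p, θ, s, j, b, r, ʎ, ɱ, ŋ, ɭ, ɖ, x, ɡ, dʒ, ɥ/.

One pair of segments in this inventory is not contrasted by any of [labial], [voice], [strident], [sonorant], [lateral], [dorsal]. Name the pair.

On the given features, /ŋ/ and /j/ have an identical profile: [−labial], [+voice], [−strident], [+sonorant], [−lateral], [+dorsal]. No other two segments in the inventory coincide on all 6 features. (They do differ in [nasal], [continuant] and [back], which are not among the given features.)

ŋ, j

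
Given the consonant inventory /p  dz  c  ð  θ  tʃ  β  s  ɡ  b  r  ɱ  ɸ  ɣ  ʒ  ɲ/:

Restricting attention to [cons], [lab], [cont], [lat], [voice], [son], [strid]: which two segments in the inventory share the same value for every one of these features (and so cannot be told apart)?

On the given features, /ɣ/ and /ð/ have an identical profile: [+consonantal], [-labial], [+continuant], [-lateral], [+voice], [-sonorant], [-strident]. No other two segments in the inventory coincide on all 7 features. (They do differ in [coronal] and [dorsal], which are not among the given features.)

ɣ, ð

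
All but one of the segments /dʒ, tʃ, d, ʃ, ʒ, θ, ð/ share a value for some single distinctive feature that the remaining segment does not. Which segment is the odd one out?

d

The remaining segments after removing /d/ share [+distributed]; /d/ (voiced alveolar stop) is [-distributed]. For every other candidate removal, the leftover set fails to share any single feature value that the removed segment lacks.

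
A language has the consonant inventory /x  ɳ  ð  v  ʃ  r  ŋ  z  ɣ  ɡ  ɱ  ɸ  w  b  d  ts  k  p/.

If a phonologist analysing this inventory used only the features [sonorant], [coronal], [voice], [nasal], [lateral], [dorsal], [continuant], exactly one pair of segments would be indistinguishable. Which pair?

/ð/ (voiced dental fricative) and /z/ (voiced alveolar fricative) are both [−sonorant], [+coronal], [+voice], [−nasal], [−lateral], [−dorsal], [+continuant], so none of the listed features separates them. (They do differ in [strident] and [distributed], which are not among the given features.) Every other pair in the inventory differs on at least one listed feature.

ð, z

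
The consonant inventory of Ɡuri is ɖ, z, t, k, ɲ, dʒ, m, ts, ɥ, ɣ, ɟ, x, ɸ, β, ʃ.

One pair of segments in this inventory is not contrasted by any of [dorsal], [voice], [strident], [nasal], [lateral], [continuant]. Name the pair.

Both /ɣ/ and /ɥ/ are [+dorsal], [+voice], [-strident], [-nasal], [-lateral], [+continuant]. Since the list omits [sonorant], [labial], [round] and [back] — which do distinguish the voiced velar fricative from the labial-palatal glide — this pair collapses; all other pairs remain distinct.

ɣ, ɥ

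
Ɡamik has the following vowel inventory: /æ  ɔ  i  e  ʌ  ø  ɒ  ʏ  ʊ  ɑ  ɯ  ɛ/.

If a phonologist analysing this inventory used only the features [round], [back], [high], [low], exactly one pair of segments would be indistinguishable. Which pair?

/ɛ/ (mid front unrounded lax vowel) and /e/ (mid front unrounded tense vowel) are both [−round], [−back], [−high], [−low], so none of the listed features separates them. (They do differ in [tense], which is not among the given features.) Every other pair in the inventory differs on at least one listed feature.

ɛ, e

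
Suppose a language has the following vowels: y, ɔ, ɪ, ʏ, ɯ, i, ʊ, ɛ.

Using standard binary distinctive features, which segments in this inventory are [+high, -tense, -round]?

Checking each segment against [+high], [-tense], [-round]: /ɪ/ (high front unrounded lax vowel) satisfies every feature; every other segment in the inventory fails at least one.

ɪ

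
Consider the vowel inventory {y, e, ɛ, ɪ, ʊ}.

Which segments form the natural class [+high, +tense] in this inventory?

y

First, the [+high] segments are /y, ɪ, ʊ/.
Then [+tense] leaves /y/.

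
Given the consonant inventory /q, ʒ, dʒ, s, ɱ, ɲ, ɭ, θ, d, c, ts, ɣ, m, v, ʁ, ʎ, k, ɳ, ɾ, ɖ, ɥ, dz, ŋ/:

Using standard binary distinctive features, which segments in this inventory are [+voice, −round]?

ʒ, dʒ, ɱ, ɲ, ɭ, d, ɣ, m, v, ʁ, ʎ, ɳ, ɾ, ɖ, dz, ŋ

Eliminate segments failing any feature: /q, s, θ, c, ts, k/ are [−voice]; /ɥ/ is [+round]. The remaining /ʒ, dʒ, ɱ, ɲ, ɭ, d, ɣ, m, v, ʁ, ʎ, ɳ, ɾ, ɖ, dz, ŋ/ satisfy [+voice], [−round].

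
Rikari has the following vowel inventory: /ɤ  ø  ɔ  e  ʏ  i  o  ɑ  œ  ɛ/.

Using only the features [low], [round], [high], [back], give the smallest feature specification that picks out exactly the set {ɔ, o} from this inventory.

[+back, +round]

Every target segment is [+back], [+round]; each remaining inventory member fails at least one of these. Each conjunct is needed — [+round] alone would also admit /ø, ʏ, œ/; [+back] alone would also admit /ɤ, ɑ/ — and no other single listed feature has exactly this extension, so two is the minimum.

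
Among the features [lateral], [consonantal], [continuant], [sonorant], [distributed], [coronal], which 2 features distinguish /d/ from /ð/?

[continuant], [distributed]

The two segments share [−lateral], [+consonantal], [−sonorant], [+coronal]. The only features from the list on which they differ: /d/ is [−continuant] while /ð/ is [+continuant]; /d/ is [−distributed] while /ð/ is [+distributed].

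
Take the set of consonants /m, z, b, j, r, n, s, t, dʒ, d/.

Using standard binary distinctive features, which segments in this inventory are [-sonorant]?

The [-sonorant] segments here are /z, b, s, t, dʒ, d/; the remaining /m, j, r, n/ are [+sonorant].

z, b, s, t, dʒ, d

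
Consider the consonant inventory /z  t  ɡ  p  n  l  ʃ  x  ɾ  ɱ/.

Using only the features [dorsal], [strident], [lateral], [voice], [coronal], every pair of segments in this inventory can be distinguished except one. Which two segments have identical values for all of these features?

Both /n/ and /ɾ/ are [-dorsal], [-strident], [-lateral], [+voice], [+coronal]. Since the list omits [nasal] — which does distinguish the alveolar nasal from the alveolar tap — this pair collapses; all other pairs remain distinct.

n, ɾ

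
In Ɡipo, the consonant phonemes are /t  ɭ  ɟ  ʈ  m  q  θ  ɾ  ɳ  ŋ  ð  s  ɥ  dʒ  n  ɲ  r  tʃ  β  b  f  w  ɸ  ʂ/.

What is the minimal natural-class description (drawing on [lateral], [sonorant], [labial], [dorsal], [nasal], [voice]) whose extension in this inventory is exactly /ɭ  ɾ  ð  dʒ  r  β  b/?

Every target segment is [+voice], [-nasal], [-dorsal]; each remaining inventory member fails at least one of these. Each conjunct is needed — [-nasal, -dorsal] alone would also admit /t, ʈ, θ, s, …/; [+voice, -dorsal] alone would also admit /m, ɳ, n/; [+voice, -nasal] alone would also admit /ɟ, ɥ, w/ — and no other combination of two listed features has exactly this extension, so three is the minimum.

[+voice, -nasal, -dorsal]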